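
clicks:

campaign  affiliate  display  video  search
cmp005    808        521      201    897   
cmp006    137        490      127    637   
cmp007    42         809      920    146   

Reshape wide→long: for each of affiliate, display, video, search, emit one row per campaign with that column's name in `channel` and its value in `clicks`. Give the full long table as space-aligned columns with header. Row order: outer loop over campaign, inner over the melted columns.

campaign  channel    clicks
cmp005    affiliate  808   
cmp005    display    521   
cmp005    video      201   
cmp005    search     897   
cmp006    affiliate  137   
cmp006    display    490   
cmp006    video      127   
cmp006    search     637   
cmp007    affiliate  42    
cmp007    display    809   
cmp007    video      920   
cmp007    search     146   

Each (campaign, column) pair becomes one row: 3 × 4 = 12 rows.
For example, (cmp005, affiliate) → clicks=808.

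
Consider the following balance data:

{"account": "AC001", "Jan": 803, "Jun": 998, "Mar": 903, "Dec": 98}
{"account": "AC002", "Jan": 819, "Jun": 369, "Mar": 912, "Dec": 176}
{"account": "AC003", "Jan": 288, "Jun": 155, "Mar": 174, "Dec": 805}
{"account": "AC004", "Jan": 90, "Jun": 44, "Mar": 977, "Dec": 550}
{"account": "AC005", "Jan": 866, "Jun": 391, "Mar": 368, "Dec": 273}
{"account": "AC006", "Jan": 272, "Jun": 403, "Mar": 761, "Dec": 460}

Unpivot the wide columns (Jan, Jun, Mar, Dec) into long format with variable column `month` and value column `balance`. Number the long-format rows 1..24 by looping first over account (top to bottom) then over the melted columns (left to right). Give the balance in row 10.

155

24 rows total (6 × 4). Row 10: index ⌊(10-1)/4⌋ = 2 into account → AC003; (10-1) mod 4 = 1 into the melted columns → Jun.
So row 10 is (AC003, Jun, 155); balance = 155.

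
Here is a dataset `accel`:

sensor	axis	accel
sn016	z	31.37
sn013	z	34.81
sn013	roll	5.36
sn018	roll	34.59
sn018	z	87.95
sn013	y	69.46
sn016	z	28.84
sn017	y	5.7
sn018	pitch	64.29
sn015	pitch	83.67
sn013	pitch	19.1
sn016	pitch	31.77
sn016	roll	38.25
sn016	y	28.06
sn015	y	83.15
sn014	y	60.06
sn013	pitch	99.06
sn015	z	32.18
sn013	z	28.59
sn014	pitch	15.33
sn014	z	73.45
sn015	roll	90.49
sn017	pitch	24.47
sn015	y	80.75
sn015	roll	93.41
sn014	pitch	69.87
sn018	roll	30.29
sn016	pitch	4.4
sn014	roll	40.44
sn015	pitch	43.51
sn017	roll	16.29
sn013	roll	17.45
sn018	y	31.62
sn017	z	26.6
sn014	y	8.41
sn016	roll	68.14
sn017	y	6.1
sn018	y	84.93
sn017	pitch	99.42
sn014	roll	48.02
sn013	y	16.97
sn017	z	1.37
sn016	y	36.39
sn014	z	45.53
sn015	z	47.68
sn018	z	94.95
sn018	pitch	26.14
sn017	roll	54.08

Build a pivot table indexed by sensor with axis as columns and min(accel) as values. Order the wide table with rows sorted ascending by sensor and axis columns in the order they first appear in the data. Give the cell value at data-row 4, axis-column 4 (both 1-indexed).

With rows sorted ascending by sensor, row 4 is sensor=sn016. axis columns in first-appearance order: z, roll, y, pitch; column 4 is pitch.
Long rows with sensor=sn016, axis=pitch: min(31.77, 4.4) = 4.4.

4.4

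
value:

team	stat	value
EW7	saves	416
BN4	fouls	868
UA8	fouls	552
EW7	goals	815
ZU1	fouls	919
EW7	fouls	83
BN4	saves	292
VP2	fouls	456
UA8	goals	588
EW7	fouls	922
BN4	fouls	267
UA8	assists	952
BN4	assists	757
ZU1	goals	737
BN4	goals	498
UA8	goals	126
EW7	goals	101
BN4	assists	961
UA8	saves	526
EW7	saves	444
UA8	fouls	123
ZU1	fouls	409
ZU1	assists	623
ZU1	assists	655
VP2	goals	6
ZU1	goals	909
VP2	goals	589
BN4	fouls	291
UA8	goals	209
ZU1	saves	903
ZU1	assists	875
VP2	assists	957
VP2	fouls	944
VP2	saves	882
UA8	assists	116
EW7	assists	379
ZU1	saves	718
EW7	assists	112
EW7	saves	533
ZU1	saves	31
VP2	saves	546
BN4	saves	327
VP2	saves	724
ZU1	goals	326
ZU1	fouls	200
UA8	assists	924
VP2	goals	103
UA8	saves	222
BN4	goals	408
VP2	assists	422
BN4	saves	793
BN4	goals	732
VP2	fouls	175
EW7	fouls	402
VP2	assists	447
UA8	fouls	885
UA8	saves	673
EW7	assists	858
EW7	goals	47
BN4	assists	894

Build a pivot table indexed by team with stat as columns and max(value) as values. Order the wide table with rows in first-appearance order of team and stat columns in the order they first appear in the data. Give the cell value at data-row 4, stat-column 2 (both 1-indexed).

With rows in first-appearance order of team, row 4 is team=ZU1. stat columns in first-appearance order: saves, fouls, goals, assists; column 2 is fouls.
Long rows with team=ZU1, stat=fouls: max(919, 409, 200) = 919.

919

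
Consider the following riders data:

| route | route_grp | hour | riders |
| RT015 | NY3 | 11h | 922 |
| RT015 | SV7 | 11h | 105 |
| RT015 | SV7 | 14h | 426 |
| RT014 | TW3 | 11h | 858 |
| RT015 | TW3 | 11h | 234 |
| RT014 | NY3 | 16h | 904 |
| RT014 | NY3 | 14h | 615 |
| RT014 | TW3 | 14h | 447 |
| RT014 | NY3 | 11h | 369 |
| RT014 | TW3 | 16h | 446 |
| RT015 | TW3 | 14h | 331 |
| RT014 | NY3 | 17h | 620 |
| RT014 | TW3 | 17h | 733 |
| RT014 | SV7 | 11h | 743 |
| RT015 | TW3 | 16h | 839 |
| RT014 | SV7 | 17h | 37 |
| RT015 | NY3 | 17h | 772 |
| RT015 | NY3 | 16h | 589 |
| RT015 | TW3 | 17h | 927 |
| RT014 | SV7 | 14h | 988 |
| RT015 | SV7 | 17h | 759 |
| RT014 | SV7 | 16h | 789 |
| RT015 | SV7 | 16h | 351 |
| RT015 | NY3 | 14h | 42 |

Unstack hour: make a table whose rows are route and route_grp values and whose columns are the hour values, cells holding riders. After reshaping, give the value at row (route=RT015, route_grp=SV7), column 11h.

105

Wide layout: rows indexed by route and route_grp, columns are the 4 distinct hour values (11h, 14h, 16h, 17h).
Cell (route=RT015, route_grp=SV7, hour=11h) draws from the long row where route=RT015, route_grp=SV7 and hour=11h, which has riders=105.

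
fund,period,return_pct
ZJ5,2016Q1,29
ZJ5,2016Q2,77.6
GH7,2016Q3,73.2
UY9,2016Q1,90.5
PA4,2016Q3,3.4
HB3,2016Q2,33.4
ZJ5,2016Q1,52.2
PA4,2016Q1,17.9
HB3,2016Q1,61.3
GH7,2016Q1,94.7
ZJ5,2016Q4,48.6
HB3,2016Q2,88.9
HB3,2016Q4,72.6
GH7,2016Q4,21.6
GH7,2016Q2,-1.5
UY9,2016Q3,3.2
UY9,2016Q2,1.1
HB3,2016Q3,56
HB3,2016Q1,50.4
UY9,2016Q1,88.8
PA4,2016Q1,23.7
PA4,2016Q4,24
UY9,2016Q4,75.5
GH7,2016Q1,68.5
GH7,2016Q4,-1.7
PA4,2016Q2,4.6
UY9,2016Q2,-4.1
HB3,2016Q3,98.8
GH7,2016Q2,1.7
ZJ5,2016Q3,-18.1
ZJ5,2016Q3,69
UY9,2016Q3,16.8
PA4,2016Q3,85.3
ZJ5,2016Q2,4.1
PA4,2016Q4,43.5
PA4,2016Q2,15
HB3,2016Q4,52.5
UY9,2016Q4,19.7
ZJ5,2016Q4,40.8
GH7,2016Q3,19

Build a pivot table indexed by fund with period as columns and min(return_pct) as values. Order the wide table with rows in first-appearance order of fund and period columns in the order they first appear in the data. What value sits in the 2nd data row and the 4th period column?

With rows in first-appearance order of fund, row 2 is fund=GH7. period columns in first-appearance order: 2016Q1, 2016Q2, 2016Q3, 2016Q4; column 4 is 2016Q4.
Long rows with fund=GH7, period=2016Q4: min(21.6, -1.7) = -1.7.

-1.7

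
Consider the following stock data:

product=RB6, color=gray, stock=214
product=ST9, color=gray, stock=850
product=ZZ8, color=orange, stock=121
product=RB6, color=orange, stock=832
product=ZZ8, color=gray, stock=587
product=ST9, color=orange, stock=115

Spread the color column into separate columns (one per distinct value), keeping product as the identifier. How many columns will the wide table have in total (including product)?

1 column for product plus 2 distinct color values → 3 columns.

3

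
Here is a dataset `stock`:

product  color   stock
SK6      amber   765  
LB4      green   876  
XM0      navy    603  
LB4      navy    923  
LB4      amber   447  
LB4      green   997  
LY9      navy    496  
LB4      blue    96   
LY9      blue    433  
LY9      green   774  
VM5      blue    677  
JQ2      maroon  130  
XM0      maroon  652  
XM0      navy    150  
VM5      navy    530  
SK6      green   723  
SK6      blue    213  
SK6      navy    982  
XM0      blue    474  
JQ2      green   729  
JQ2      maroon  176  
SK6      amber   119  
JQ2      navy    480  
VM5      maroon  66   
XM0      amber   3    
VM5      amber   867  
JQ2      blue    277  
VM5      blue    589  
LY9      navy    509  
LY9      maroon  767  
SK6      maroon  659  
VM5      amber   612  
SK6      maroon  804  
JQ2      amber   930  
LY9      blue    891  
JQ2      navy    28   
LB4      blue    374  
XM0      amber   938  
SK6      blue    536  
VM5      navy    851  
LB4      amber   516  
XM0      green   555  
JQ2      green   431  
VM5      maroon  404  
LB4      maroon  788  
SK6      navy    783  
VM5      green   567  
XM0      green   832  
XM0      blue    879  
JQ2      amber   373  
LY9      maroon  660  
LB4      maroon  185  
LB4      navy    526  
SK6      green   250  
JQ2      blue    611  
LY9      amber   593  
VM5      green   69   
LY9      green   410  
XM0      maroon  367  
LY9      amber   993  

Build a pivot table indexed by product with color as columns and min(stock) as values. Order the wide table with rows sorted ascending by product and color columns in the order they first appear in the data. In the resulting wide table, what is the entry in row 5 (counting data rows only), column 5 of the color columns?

66

With rows sorted ascending by product, row 5 is product=VM5. color columns in first-appearance order: amber, green, navy, blue, maroon; column 5 is maroon.
Long rows with product=VM5, color=maroon: min(66, 404) = 66.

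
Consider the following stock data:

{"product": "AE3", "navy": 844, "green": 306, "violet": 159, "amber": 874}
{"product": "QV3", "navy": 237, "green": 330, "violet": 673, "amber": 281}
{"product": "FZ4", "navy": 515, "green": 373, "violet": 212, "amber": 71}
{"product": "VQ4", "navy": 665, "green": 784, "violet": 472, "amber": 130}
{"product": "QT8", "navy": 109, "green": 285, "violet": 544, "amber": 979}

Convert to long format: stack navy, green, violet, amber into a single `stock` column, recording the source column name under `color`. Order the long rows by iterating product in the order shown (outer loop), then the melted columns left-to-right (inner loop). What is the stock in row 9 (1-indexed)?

20 rows total (5 × 4). Row 9: index ⌊(9-1)/4⌋ = 2 into product → FZ4; (9-1) mod 4 = 0 into the melted columns → navy.
So row 9 is (FZ4, navy, 515); stock = 515.

515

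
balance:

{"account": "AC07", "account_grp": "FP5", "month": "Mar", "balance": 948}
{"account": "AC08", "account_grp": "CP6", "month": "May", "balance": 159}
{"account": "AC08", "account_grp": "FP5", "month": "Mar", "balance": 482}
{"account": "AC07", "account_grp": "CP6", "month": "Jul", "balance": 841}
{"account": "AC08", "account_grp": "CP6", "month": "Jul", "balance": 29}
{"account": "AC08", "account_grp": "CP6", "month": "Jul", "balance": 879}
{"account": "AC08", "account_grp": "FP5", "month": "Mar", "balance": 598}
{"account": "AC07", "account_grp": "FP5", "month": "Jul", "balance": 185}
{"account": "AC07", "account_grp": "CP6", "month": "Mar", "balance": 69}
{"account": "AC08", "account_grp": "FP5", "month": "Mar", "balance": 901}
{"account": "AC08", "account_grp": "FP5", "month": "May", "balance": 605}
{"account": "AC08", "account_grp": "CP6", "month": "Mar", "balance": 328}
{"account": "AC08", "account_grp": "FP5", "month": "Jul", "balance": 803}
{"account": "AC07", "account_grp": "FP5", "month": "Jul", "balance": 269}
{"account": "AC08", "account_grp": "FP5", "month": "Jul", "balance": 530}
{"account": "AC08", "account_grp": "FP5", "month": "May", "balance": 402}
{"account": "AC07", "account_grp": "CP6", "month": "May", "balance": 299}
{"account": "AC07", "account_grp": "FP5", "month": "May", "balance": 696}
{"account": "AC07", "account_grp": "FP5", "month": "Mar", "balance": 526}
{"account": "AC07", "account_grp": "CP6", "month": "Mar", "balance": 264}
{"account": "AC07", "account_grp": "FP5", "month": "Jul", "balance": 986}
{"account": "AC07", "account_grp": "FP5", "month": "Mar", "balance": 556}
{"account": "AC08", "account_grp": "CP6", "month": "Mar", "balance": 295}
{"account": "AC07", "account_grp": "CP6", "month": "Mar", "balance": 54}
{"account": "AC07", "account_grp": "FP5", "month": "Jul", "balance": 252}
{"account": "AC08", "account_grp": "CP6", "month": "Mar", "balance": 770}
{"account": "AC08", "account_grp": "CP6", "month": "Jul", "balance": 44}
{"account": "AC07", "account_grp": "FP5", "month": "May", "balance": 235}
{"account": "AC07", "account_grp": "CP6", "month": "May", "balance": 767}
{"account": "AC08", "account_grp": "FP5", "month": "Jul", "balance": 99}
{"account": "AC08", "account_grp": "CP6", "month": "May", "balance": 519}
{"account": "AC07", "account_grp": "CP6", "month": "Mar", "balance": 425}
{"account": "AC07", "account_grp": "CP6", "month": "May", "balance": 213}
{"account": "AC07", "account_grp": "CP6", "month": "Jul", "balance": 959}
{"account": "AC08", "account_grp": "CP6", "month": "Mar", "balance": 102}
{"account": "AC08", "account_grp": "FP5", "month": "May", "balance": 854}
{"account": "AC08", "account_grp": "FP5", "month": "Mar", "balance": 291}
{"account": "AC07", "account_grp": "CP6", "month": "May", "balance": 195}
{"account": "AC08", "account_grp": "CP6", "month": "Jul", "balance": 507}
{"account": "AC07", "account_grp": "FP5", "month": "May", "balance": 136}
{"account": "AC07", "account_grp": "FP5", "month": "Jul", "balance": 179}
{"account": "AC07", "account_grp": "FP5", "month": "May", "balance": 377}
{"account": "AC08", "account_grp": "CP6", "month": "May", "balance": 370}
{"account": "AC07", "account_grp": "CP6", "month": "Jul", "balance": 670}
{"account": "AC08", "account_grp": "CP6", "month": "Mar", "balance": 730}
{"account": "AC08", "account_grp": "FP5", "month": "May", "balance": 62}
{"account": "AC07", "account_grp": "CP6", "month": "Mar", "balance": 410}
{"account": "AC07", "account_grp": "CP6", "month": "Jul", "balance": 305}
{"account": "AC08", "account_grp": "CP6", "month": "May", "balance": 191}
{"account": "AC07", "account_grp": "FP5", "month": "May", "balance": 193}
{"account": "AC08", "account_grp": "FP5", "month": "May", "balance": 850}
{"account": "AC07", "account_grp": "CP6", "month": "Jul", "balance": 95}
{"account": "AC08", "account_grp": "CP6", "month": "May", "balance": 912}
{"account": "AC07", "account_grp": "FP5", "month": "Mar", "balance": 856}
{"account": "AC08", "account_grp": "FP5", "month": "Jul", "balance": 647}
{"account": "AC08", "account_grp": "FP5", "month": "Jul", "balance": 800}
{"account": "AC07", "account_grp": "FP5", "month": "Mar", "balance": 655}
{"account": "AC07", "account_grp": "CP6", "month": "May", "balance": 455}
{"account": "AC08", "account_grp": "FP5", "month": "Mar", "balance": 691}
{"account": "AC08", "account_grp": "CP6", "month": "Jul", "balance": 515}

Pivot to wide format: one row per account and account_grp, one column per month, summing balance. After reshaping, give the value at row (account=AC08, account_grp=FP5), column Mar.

Rows with account=AC08, account_grp=FP5 and month=Mar: balance values are 482, 598, 901, 291, 691.
482 + 598 + 901 + 291 + 691 = 2963.

2963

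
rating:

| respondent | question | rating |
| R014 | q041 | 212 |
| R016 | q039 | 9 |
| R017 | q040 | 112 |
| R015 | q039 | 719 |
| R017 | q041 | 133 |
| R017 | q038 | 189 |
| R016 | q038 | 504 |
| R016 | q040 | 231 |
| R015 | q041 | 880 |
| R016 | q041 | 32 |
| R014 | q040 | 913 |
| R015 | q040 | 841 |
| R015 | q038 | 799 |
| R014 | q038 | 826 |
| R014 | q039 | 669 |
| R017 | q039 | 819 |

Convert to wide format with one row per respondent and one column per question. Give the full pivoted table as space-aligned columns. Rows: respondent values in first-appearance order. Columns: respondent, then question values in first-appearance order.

respondent  q041  q039  q040  q038
R014        212   669   913   826 
R016        32    9     231   504 
R017        133   819   112   189 
R015        880   719   841   799 

Columns: respondent plus the 4 distinct question values (q041, q039, q040, q038).
For example, row R014 column q041 takes rating=212 from the long row (R014, q041).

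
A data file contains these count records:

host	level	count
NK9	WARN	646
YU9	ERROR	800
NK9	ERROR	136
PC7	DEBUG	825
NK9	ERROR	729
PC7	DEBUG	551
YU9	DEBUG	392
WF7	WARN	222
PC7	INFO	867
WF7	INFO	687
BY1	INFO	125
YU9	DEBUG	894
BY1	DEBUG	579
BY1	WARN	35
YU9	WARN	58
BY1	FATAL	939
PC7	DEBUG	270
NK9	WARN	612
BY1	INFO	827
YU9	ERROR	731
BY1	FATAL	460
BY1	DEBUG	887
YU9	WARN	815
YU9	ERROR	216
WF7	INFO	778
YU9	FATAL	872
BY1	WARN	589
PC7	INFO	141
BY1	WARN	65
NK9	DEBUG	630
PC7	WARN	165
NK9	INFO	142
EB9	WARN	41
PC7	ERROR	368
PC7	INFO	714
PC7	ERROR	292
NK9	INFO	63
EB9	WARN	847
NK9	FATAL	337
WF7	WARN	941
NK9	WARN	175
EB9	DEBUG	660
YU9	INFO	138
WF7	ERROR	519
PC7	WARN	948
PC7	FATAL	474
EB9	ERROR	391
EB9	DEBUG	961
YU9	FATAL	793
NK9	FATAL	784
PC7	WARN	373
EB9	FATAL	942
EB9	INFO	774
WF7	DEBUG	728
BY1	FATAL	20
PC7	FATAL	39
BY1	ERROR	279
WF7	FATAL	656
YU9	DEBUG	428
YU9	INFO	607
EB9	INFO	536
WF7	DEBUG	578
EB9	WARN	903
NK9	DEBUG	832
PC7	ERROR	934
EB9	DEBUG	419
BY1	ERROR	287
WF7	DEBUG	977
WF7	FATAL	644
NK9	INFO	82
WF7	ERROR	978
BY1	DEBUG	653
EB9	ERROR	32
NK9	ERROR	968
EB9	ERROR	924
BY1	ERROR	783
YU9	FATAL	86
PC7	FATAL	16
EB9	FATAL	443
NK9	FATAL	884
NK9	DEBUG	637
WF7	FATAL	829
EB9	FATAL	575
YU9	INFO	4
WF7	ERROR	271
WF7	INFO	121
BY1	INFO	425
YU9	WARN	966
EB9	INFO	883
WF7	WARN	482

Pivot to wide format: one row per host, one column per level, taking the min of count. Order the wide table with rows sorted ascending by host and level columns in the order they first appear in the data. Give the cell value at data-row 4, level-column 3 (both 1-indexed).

270

With rows sorted ascending by host, row 4 is host=PC7. level columns in first-appearance order: WARN, ERROR, DEBUG, INFO, FATAL; column 3 is DEBUG.
Long rows with host=PC7, level=DEBUG: min(825, 551, 270) = 270.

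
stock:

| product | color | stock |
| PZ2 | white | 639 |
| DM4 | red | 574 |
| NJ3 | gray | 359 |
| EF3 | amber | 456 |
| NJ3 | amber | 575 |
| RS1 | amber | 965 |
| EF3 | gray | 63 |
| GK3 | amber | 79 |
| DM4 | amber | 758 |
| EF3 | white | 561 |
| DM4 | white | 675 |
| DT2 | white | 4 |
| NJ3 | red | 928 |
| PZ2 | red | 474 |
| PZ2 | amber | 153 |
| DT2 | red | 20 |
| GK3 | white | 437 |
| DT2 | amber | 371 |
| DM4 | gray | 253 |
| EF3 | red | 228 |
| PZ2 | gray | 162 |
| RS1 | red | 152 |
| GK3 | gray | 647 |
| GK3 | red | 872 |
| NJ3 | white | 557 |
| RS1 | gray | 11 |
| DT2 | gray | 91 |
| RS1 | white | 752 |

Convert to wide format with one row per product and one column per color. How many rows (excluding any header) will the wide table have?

7 distinct product values → 7 rows.

7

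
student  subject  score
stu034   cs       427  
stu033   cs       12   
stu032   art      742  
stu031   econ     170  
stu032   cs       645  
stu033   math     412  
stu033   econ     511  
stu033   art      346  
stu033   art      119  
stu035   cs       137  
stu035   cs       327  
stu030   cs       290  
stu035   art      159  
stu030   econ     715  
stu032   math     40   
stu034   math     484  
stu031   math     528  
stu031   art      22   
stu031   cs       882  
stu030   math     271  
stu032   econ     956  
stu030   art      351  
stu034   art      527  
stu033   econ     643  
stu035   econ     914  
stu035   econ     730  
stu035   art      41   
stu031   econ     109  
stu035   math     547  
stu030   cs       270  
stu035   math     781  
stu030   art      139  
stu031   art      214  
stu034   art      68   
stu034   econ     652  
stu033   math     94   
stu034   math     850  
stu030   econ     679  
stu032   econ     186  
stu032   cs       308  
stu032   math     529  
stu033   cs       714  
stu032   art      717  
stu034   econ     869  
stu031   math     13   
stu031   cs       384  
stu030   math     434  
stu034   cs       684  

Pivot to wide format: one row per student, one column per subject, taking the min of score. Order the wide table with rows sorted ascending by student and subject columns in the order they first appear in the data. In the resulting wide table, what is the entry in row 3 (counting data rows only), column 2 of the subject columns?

With rows sorted ascending by student, row 3 is student=stu032. subject columns in first-appearance order: cs, art, econ, math; column 2 is art.
Long rows with student=stu032, subject=art: min(742, 717) = 717.

717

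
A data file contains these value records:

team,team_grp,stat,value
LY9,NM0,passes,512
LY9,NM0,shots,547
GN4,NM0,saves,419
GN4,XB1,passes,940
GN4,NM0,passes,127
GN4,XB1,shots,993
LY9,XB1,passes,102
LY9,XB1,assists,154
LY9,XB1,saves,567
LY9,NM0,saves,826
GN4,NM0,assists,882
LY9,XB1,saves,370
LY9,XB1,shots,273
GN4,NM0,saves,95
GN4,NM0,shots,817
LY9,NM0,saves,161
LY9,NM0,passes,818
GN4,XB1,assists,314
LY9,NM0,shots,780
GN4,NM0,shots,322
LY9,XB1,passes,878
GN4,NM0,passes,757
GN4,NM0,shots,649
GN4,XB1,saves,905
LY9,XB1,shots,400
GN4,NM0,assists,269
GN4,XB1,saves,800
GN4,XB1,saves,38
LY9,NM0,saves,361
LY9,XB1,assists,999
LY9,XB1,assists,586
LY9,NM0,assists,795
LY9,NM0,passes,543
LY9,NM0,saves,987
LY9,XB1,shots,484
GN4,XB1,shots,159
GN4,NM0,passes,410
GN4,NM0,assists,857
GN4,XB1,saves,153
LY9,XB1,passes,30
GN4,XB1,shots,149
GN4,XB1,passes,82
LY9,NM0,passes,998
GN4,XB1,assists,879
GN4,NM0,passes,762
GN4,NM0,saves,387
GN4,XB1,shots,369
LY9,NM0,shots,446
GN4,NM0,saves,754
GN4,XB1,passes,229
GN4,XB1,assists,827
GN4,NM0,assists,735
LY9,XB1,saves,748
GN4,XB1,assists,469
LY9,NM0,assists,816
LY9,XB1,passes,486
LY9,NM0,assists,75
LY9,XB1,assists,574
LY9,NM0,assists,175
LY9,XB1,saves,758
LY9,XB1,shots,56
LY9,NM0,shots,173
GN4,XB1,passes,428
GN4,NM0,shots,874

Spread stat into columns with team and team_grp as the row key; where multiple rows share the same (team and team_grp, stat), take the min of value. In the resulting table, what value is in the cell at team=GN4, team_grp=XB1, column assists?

Rows with team=GN4, team_grp=XB1 and stat=assists: value values are 314, 879, 827, 469.
min(314, 879, 827, 469) = 314.

314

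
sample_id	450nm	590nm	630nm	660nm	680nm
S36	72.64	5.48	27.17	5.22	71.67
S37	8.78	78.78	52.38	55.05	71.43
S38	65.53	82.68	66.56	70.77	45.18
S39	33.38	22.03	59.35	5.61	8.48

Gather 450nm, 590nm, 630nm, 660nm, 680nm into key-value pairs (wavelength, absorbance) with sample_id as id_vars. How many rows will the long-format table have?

20

4 sample_id values × 5 melted columns = 20 rows.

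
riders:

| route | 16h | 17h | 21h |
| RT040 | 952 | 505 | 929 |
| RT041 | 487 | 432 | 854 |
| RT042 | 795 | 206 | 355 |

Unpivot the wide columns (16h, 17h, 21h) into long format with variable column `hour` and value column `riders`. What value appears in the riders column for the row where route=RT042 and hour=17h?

Unpivoting turns each (route, wide-column) pair into one long row.
The wide cell at row RT042, column 17h holds 206, so the long row (RT042, 17h) has riders=206.

206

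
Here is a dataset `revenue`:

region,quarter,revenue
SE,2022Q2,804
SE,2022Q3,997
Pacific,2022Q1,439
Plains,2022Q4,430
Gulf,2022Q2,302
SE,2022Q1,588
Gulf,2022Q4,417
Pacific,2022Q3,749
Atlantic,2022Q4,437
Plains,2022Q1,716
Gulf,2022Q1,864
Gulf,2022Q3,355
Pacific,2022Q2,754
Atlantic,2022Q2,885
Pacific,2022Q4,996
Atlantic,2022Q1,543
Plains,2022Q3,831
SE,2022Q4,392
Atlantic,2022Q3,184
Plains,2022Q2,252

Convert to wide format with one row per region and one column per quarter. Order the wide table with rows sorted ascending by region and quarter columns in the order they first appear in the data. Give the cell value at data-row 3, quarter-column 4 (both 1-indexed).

With rows sorted ascending by region, row 3 is region=Pacific. quarter columns in first-appearance order: 2022Q2, 2022Q3, 2022Q1, 2022Q4; column 4 is 2022Q4.
Long rows with region=Pacific, quarter=2022Q4: revenue = 996.

996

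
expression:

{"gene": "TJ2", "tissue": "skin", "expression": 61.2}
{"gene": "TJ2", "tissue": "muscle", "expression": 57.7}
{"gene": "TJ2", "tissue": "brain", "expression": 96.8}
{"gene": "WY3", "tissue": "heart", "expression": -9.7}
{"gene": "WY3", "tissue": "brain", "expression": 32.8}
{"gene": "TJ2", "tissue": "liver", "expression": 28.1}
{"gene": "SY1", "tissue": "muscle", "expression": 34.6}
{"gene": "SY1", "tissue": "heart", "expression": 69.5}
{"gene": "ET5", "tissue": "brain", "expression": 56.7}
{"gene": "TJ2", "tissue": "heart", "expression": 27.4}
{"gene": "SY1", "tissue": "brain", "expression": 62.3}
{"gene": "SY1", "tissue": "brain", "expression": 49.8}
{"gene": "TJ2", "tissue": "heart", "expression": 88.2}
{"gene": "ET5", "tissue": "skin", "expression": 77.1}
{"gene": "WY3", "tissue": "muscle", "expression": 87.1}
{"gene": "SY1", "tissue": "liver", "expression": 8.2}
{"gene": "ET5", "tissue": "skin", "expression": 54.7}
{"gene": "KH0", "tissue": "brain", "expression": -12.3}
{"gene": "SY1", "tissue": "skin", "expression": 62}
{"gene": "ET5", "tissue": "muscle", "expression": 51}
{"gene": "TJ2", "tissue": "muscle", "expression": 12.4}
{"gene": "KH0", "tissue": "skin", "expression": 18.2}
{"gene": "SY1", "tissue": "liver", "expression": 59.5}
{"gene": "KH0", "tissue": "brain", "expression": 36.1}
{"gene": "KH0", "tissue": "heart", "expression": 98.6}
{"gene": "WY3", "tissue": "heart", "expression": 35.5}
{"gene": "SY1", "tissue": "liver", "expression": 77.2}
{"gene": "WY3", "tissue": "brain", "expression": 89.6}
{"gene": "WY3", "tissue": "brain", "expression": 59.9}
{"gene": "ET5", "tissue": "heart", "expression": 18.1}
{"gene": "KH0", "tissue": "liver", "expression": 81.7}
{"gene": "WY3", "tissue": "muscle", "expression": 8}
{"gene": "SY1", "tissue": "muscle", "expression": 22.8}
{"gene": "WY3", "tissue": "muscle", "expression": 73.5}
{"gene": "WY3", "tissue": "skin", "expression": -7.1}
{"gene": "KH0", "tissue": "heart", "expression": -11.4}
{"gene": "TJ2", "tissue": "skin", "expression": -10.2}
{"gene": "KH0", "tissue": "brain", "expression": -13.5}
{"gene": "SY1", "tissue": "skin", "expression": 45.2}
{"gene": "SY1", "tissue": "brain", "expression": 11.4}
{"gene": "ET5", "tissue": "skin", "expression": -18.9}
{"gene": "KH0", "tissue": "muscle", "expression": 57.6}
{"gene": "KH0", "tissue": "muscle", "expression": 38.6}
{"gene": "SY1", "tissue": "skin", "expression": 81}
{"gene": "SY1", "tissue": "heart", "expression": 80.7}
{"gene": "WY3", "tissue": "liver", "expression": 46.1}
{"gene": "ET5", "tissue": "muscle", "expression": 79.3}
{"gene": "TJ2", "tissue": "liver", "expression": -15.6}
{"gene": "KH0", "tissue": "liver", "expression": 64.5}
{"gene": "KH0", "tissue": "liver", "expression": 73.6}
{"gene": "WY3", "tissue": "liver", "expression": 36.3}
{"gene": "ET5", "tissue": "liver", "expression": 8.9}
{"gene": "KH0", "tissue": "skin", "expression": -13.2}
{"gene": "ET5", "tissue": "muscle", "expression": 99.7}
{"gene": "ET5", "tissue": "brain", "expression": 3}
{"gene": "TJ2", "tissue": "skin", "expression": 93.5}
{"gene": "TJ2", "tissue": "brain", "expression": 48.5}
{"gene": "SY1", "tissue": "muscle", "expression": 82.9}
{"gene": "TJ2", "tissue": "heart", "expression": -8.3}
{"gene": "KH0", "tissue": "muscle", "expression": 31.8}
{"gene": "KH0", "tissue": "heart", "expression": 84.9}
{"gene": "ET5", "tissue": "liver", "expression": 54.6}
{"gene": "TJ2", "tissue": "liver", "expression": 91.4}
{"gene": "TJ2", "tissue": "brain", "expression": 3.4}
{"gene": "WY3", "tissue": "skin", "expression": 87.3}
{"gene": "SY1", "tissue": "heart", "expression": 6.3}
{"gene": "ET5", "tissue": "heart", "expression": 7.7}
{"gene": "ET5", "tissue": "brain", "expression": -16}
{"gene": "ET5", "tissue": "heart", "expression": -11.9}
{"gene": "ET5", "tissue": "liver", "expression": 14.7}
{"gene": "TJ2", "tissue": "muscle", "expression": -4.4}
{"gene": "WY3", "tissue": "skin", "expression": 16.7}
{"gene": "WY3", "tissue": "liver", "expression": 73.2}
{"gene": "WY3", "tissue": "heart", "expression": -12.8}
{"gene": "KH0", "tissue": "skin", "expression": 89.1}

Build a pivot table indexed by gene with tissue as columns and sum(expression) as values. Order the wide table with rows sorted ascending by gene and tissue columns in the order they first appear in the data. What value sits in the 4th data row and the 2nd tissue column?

65.7

With rows sorted ascending by gene, row 4 is gene=TJ2. tissue columns in first-appearance order: skin, muscle, brain, heart, liver; column 2 is muscle.
Long rows with gene=TJ2, tissue=muscle: 57.7 + 12.4 + -4.4 = 65.7.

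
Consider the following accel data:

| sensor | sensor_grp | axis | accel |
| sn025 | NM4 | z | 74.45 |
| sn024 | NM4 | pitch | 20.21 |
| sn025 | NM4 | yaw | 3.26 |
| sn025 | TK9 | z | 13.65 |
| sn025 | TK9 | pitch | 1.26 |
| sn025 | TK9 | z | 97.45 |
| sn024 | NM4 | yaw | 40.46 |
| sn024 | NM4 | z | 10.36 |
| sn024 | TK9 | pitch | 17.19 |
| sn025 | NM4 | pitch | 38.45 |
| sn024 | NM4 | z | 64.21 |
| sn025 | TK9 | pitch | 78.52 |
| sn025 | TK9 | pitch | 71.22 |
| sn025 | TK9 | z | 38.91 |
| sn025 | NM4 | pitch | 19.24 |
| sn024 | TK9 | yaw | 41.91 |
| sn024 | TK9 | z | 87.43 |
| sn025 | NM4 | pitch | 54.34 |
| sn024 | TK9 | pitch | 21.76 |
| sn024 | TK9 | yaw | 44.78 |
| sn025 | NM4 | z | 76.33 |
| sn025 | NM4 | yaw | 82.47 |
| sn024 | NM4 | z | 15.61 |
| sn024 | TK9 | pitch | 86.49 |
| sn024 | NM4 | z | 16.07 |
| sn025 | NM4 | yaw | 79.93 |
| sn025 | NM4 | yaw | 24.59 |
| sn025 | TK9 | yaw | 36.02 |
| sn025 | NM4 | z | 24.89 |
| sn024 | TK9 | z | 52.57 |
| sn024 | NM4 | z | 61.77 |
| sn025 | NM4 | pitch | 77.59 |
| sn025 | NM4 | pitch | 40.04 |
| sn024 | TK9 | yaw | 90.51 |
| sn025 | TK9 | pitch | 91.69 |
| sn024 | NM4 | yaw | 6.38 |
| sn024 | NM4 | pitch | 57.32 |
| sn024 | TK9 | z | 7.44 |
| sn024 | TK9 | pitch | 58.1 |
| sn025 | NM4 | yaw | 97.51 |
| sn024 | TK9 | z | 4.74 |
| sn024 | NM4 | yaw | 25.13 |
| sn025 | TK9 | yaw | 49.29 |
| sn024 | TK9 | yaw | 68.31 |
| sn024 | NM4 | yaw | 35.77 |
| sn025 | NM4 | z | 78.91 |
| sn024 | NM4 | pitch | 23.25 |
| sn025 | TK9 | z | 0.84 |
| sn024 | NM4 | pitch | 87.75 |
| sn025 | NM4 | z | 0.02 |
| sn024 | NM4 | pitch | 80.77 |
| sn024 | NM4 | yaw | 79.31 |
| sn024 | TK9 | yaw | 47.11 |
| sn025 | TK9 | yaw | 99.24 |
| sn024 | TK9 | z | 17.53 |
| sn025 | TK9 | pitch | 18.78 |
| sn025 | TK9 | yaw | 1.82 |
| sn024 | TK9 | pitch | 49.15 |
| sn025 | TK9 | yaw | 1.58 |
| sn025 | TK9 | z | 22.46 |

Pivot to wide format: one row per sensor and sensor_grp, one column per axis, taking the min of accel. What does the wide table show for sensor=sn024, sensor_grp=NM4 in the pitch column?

20.21

Rows with sensor=sn024, sensor_grp=NM4 and axis=pitch: accel values are 20.21, 57.32, 23.25, 87.75, 80.77.
min(20.21, 57.32, 23.25, 87.75, 80.77) = 20.21.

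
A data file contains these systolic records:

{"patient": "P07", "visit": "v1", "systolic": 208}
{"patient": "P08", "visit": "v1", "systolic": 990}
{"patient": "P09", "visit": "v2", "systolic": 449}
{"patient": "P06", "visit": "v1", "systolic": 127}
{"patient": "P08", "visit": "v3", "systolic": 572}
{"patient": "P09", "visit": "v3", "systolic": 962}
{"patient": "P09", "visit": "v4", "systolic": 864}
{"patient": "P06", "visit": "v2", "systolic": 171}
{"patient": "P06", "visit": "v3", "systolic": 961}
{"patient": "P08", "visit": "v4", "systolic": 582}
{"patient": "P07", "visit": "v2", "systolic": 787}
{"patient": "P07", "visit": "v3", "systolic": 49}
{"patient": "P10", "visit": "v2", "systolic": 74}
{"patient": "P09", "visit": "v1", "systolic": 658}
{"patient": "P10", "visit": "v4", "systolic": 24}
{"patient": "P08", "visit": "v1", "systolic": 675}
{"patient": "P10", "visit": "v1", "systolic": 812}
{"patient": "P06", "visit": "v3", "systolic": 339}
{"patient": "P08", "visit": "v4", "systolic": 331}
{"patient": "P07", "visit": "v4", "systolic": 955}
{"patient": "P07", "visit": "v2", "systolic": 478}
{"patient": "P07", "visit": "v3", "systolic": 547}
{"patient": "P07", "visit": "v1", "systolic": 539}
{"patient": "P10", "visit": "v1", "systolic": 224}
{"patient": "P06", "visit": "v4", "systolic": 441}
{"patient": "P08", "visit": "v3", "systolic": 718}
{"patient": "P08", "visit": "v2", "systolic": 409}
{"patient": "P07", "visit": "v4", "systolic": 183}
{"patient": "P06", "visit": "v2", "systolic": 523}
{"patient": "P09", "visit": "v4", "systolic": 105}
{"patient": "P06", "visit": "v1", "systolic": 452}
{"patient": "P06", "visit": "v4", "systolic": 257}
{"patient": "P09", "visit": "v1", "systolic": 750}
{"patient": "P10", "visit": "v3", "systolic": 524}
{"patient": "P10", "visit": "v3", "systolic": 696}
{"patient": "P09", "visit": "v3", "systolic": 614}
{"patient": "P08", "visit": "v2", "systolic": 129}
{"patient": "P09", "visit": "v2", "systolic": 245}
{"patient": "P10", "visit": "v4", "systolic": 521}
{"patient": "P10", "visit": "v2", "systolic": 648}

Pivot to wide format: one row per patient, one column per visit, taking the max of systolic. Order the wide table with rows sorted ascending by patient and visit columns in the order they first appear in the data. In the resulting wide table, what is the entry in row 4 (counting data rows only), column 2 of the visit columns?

449

With rows sorted ascending by patient, row 4 is patient=P09. visit columns in first-appearance order: v1, v2, v3, v4; column 2 is v2.
Long rows with patient=P09, visit=v2: max(449, 245) = 449.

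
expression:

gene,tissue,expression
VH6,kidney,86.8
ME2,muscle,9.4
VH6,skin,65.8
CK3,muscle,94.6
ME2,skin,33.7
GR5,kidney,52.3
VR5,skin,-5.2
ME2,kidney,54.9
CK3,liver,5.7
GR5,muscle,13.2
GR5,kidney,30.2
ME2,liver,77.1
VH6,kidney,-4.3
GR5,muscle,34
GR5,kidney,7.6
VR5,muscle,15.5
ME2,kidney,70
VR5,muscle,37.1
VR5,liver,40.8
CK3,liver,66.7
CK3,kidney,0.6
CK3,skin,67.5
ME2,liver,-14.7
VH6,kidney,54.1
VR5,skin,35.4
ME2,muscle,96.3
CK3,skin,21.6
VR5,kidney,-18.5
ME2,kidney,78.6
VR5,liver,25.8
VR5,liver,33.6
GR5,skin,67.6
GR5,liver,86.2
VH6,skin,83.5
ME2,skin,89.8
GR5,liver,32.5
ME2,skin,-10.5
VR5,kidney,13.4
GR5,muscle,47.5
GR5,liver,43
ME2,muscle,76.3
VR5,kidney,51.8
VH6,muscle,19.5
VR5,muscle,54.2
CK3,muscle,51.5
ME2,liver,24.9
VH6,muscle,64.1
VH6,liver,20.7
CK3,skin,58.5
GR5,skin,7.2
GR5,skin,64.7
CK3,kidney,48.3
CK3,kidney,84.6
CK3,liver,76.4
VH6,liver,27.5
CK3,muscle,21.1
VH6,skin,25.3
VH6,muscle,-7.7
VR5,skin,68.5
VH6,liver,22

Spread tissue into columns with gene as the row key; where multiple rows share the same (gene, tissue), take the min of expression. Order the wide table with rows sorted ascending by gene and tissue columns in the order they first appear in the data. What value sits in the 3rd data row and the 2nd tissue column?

9.4

With rows sorted ascending by gene, row 3 is gene=ME2. tissue columns in first-appearance order: kidney, muscle, skin, liver; column 2 is muscle.
Long rows with gene=ME2, tissue=muscle: min(9.4, 96.3, 76.3) = 9.4.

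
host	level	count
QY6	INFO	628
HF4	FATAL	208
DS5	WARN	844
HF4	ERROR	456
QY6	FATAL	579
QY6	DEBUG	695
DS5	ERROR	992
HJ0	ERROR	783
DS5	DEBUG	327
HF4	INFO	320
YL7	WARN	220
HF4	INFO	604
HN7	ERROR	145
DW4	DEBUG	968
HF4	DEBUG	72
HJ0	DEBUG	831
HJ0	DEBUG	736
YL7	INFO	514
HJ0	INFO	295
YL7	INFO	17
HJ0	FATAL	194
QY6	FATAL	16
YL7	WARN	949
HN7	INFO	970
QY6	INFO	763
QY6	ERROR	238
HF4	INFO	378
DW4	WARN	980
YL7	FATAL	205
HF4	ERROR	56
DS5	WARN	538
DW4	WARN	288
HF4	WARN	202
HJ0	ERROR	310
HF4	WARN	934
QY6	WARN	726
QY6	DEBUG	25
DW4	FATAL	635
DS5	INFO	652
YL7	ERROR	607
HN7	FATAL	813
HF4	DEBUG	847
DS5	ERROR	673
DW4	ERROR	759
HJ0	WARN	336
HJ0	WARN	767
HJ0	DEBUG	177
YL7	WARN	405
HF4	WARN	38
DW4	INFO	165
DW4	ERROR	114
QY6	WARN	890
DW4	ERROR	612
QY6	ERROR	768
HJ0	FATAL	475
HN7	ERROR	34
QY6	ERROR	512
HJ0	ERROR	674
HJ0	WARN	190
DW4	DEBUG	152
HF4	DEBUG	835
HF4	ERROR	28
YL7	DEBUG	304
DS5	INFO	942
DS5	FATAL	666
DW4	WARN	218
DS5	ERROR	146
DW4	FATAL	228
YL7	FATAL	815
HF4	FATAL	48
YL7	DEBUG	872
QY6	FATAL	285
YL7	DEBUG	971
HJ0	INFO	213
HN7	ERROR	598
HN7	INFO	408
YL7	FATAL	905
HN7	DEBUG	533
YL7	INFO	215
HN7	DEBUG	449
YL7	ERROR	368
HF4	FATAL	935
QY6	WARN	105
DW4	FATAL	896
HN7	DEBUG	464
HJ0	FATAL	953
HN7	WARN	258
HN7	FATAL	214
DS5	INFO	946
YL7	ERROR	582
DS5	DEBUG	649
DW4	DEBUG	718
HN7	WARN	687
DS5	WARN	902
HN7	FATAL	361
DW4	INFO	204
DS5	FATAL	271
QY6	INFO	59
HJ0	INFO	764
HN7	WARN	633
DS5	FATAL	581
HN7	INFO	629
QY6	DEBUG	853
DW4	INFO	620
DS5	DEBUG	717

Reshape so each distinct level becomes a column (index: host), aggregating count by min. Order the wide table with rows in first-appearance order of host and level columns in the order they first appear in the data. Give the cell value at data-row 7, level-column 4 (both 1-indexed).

114

With rows in first-appearance order of host, row 7 is host=DW4. level columns in first-appearance order: INFO, FATAL, WARN, ERROR, DEBUG; column 4 is ERROR.
Long rows with host=DW4, level=ERROR: min(759, 114, 612) = 114.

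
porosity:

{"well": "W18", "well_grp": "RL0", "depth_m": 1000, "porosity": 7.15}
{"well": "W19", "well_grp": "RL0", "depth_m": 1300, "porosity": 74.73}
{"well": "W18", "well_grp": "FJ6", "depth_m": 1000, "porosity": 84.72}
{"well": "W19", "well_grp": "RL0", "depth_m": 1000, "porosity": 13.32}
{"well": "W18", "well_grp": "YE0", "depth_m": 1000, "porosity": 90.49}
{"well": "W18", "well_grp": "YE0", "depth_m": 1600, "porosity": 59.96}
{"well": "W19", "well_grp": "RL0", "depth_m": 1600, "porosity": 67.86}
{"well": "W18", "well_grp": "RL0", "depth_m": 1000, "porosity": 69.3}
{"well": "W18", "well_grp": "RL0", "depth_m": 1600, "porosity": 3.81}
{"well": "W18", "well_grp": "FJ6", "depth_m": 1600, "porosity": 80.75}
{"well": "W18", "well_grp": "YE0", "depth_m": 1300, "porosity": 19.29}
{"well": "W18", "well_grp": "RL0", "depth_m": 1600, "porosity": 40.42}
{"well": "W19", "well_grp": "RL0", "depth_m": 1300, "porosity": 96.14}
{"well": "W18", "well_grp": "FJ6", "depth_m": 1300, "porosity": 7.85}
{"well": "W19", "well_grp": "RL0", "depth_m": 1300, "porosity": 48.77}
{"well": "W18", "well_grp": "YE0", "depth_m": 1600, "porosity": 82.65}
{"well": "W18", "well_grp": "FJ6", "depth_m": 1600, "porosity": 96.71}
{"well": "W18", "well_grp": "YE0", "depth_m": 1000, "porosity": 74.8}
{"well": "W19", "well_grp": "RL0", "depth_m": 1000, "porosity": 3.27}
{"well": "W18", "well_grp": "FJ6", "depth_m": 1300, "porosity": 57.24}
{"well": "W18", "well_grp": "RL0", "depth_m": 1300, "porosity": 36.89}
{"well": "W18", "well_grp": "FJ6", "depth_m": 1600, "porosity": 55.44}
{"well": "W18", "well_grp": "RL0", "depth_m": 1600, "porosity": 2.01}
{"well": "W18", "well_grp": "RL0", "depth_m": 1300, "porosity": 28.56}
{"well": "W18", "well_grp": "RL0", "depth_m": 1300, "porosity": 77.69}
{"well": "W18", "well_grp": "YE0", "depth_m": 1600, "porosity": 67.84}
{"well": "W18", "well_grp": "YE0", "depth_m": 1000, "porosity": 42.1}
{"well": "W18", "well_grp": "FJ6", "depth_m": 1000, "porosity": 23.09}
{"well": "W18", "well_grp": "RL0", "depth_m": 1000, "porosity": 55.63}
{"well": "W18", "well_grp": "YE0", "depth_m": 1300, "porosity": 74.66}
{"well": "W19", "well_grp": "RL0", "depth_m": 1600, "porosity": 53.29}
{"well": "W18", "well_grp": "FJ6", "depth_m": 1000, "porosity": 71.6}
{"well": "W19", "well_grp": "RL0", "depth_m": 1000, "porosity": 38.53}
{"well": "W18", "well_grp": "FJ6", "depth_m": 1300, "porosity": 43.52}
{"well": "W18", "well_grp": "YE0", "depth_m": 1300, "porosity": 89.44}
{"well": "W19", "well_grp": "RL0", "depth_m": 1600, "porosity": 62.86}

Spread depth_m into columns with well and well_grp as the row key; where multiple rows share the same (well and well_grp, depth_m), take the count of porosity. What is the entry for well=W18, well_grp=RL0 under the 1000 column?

Rows with well=W18, well_grp=RL0 and depth_m=1000: porosity values are 7.15, 69.3, 55.63.
3 rows match — count = 3.

3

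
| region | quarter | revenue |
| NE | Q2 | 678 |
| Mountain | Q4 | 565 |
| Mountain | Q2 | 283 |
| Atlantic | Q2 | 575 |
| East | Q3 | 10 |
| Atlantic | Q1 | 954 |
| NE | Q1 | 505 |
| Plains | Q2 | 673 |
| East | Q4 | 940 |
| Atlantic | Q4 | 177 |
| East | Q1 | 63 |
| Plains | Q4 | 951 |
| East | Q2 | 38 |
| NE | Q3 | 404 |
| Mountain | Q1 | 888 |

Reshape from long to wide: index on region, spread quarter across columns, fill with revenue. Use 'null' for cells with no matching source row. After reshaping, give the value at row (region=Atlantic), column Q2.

575

The long row with region=Atlantic, quarter=Q2 has revenue=575.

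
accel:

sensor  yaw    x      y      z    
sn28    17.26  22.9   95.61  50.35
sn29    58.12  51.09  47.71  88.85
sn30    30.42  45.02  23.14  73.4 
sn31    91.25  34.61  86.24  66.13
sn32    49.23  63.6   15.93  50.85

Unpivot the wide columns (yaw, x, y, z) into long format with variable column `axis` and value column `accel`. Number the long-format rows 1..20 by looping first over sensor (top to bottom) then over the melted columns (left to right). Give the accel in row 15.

86.24

20 rows total (5 × 4). Row 15: index ⌊(15-1)/4⌋ = 3 into sensor → sn31; (15-1) mod 4 = 2 into the melted columns → y.
So row 15 is (sn31, y, 86.24); accel = 86.24.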